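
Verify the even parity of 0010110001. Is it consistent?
Sum of all bits: 0+0+1+0+1+1+0+0+0+1 = 4; 4 mod 2 = 0. Result is 0 → valid parity.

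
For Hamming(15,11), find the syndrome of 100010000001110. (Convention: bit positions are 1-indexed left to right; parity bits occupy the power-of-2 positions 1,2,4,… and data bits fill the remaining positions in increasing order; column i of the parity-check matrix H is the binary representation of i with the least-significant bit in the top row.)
Syndrome s = H · r^T (mod 2), r = 100010000001110:
  s[0] = (101010101010101)·(100010000001110) mod 2 = 1+0+0+0+1+0+0+0+0+0+0+0+1+0+0 mod 2 = 1
  s[1] = (011001100110011)·(100010000001110) mod 2 = 0+0+0+0+0+0+0+0+0+0+0+0+0+1+0 mod 2 = 1
  s[2] = (000111100001111)·(100010000001110) mod 2 = 0+0+0+0+1+0+0+0+0+0+0+1+1+1+0 mod 2 = 0
  s[3] = (000000011111111)·(100010000001110) mod 2 = 0+0+0+0+0+0+0+0+0+0+0+1+1+1+0 mod 2 = 1
Syndrome = 1101
Non-zero syndrome: error at position 11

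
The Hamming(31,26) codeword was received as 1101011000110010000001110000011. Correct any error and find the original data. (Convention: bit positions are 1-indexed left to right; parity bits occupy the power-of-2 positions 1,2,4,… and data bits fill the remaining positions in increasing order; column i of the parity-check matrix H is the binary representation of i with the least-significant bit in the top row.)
Syndrome s = H · r^T (mod 2), r = 1101011000110010000001110000011:
  s[0] = (1010101010101010101010101010101)·(1101011000110010000001110000011) mod 2 = 1+0+0+0+0+0+1+0+0+0+1+0+0+0+1+0+0+0+0+0+0+0+1+0+0+0+0+0+0+0+1 mod 2 = 0
  s[1] = (0110011001100110011001100110011)·(1101011000110010000001110000011) mod 2 = 0+1+0+0+0+1+1+0+0+0+1+0+0+0+1+0+0+0+0+0+0+1+1+0+0+0+0+0+0+1+1 mod 2 = 1
  s[2] = (0001111000011110000111100001111)·(1101011000110010000001110000011) mod 2 = 0+0+0+1+0+1+1+0+0+0+0+1+0+0+1+0+0+0+0+0+0+1+1+0+0+0+0+0+0+1+1 mod 2 = 1
  s[3] = (0000000111111110000000011111111)·(1101011000110010000001110000011) mod 2 = 0+0+0+0+0+0+0+0+0+0+1+1+0+0+1+0+0+0+0+0+0+0+0+1+0+0+0+0+0+1+1 mod 2 = 0
  s[4] = (0000000000000001111111111111111)·(1101011000110010000001110000011) mod 2 = 0+0+0+0+0+0+0+0+0+0+0+0+0+0+0+0+0+0+0+0+0+1+1+1+0+0+0+0+0+1+1 mod 2 = 1
Syndrome = 01101
Column 22 of H equals this syndrome → error at bit 22 (1-indexed).
Flip bit 22: 1101011000110010000001110000011 → 1101011000110010000000110000011
Extract data bits at positions {3,5,6,7,9,10,11,12,13,14,15,17,18,19,20,21,22,23,24,25,26,27,28,29,30,31}: 00110011001000000110000011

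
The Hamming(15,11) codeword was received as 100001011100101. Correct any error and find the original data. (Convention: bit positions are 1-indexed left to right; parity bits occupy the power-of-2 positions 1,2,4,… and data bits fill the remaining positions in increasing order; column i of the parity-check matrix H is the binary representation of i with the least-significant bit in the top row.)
Syndrome s = H · r^T (mod 2), r = 100001011100101:
  s[0] = (101010101010101)·(100001011100101) mod 2 = 1+0+0+0+0+0+0+0+1+0+0+0+1+0+1 mod 2 = 0
  s[1] = (011001100110011)·(100001011100101) mod 2 = 0+0+0+0+0+1+0+0+0+1+0+0+0+0+1 mod 2 = 1
  s[2] = (000111100001111)·(100001011100101) mod 2 = 0+0+0+0+0+1+0+0+0+0+0+0+1+0+1 mod 2 = 1
  s[3] = (000000011111111)·(100001011100101) mod 2 = 0+0+0+0+0+0+0+1+1+1+0+0+1+0+1 mod 2 = 1
Syndrome = 0111
Column 14 of H equals this syndrome → error at bit 14 (1-indexed).
Flip bit 14: 100001011100101 → 100001011100111
Extract data bits at positions {3,5,6,7,9,10,11,12,13,14,15}: 00101100111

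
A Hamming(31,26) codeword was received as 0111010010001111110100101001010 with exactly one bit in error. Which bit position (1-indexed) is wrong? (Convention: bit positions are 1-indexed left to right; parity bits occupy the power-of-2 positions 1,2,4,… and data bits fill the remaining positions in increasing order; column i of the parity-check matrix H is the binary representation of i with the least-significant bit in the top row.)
Syndrome s = H · r^T (mod 2), r = 0111010010001111110100101001010:
  s[0] = (1010101010101010101010101010101)·(0111010010001111110100101001010) mod 2 = 0+0+1+0+0+0+0+0+1+0+0+0+1+0+1+0+1+0+0+0+0+0+1+0+1+0+0+0+0+0+0 mod 2 = 1
  s[1] = (0110011001100110011001100110011)·(0111010010001111110100101001010) mod 2 = 0+1+1+0+0+1+0+0+0+0+0+0+0+1+1+0+0+1+0+0+0+0+1+0+0+0+0+0+0+1+0 mod 2 = 0
  s[2] = (0001111000011110000111100001111)·(0111010010001111110100101001010) mod 2 = 0+0+0+1+0+1+0+0+0+0+0+0+1+1+1+0+0+0+0+1+0+0+1+0+0+0+0+1+0+1+0 mod 2 = 1
  s[3] = (0000000111111110000000011111111)·(0111010010001111110100101001010) mod 2 = 0+0+0+0+0+0+0+0+1+0+0+0+1+1+1+0+0+0+0+0+0+0+0+0+1+0+0+1+0+1+0 mod 2 = 1
  s[4] = (0000000000000001111111111111111)·(0111010010001111110100101001010) mod 2 = 0+0+0+0+0+0+0+0+0+0+0+0+0+0+0+1+1+1+0+1+0+0+1+0+1+0+0+1+0+1+0 mod 2 = 0
Syndrome = 10110
Column i of H is the binary representation of i, so the syndrome is the binary index of the flipped bit.
Read s = 10110 with s[0] as LSB: 1·2^0 + 0·2^1 + 1·2^2 + 1·2^3 + 0·2^4 = 13.
Error is at bit position 13.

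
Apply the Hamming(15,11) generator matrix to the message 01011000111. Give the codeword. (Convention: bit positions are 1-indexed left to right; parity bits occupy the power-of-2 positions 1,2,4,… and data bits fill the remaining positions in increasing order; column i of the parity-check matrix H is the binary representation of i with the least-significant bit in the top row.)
Codeword c = d · G (mod 2), d = 01011000111:
  c[0] = d·G[:,0] = (01011000111)·(11011010101) mod 2 = 0+1+0+1+1+0+0+0+1+0+1 mod 2 = 1
  c[1] = d·G[:,1] = (01011000111)·(10110110011) mod 2 = 0+0+0+1+0+0+0+0+0+1+1 mod 2 = 1
  c[2] = d·G[:,2] = (01011000111)·(10000000000) mod 2 = 0+0+0+0+0+0+0+0+0+0+0 mod 2 = 0
  c[3] = d·G[:,3] = (01011000111)·(01110001111) mod 2 = 0+1+0+1+0+0+0+0+1+1+1 mod 2 = 1
  c[4] = d·G[:,4] = (01011000111)·(01000000000) mod 2 = 0+1+0+0+0+0+0+0+0+0+0 mod 2 = 1
  c[5] = d·G[:,5] = (01011000111)·(00100000000) mod 2 = 0+0+0+0+0+0+0+0+0+0+0 mod 2 = 0
  c[6] = d·G[:,6] = (01011000111)·(00010000000) mod 2 = 0+0+0+1+0+0+0+0+0+0+0 mod 2 = 1
  c[7] = d·G[:,7] = (01011000111)·(00001111111) mod 2 = 0+0+0+0+1+0+0+0+1+1+1 mod 2 = 0
  c[8] = d·G[:,8] = (01011000111)·(00001000000) mod 2 = 0+0+0+0+1+0+0+0+0+0+0 mod 2 = 1
  c[9] = d·G[:,9] = (01011000111)·(00000100000) mod 2 = 0+0+0+0+0+0+0+0+0+0+0 mod 2 = 0
  c[10] = d·G[:,10] = (01011000111)·(00000010000) mod 2 = 0+0+0+0+0+0+0+0+0+0+0 mod 2 = 0
  c[11] = d·G[:,11] = (01011000111)·(00000001000) mod 2 = 0+0+0+0+0+0+0+0+0+0+0 mod 2 = 0
  c[12] = d·G[:,12] = (01011000111)·(00000000100) mod 2 = 0+0+0+0+0+0+0+0+1+0+0 mod 2 = 1
  c[13] = d·G[:,13] = (01011000111)·(00000000010) mod 2 = 0+0+0+0+0+0+0+0+0+1+0 mod 2 = 1
  c[14] = d·G[:,14] = (01011000111)·(00000000001) mod 2 = 0+0+0+0+0+0+0+0+0+0+1 mod 2 = 1
Codeword = 110110101000111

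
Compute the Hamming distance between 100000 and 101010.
XOR = 001010, count of 1s = 2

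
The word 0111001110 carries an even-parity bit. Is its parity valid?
Sum of all bits: 0+1+1+1+0+0+1+1+1+0 = 6; 6 mod 2 = 0. Result is 0 → valid parity.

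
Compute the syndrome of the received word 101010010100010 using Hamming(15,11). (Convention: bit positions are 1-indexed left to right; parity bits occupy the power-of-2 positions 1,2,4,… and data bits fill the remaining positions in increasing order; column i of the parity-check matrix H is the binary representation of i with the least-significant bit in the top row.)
Syndrome s = H · r^T (mod 2), r = 101010010100010:
  s[0] = (101010101010101)·(101010010100010) mod 2 = 1+0+1+0+1+0+0+0+0+0+0+0+0+0+0 mod 2 = 1
  s[1] = (011001100110011)·(101010010100010) mod 2 = 0+0+1+0+0+0+0+0+0+1+0+0+0+1+0 mod 2 = 1
  s[2] = (000111100001111)·(101010010100010) mod 2 = 0+0+0+0+1+0+0+0+0+0+0+0+0+1+0 mod 2 = 0
  s[3] = (000000011111111)·(101010010100010) mod 2 = 0+0+0+0+0+0+0+1+0+1+0+0+0+1+0 mod 2 = 1
Syndrome = 1101
Non-zero syndrome: error at position 11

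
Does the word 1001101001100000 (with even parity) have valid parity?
Sum of all bits: 1+0+0+1+1+0+1+0+0+1+1+0+0+0+0+0 = 6; 6 mod 2 = 0. Result is 0 → valid parity.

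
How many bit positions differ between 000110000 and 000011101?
XOR = 000101101, count of 1s = 4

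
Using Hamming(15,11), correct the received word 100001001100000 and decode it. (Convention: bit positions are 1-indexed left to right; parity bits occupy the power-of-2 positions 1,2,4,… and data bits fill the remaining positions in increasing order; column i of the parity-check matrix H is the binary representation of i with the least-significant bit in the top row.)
Syndrome s = H · r^T (mod 2), r = 100001001100000:
  s[0] = (101010101010101)·(100001001100000) mod 2 = 1+0+0+0+0+0+0+0+1+0+0+0+0+0+0 mod 2 = 0
  s[1] = (011001100110011)·(100001001100000) mod 2 = 0+0+0+0+0+1+0+0+0+1+0+0+0+0+0 mod 2 = 0
  s[2] = (000111100001111)·(100001001100000) mod 2 = 0+0+0+0+0+1+0+0+0+0+0+0+0+0+0 mod 2 = 1
  s[3] = (000000011111111)·(100001001100000) mod 2 = 0+0+0+0+0+0+0+0+1+1+0+0+0+0+0 mod 2 = 0
Syndrome = 0010
Column 4 of H equals this syndrome → error at bit 4 (1-indexed).
Flip bit 4: 100001001100000 → 100101001100000
Extract data bits at positions {3,5,6,7,9,10,11,12,13,14,15}: 00101100000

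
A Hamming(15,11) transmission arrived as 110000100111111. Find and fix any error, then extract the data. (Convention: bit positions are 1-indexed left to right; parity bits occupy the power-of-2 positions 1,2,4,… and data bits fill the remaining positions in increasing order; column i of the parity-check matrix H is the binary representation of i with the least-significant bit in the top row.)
Syndrome s = H · r^T (mod 2), r = 110000100111111:
  s[0] = (101010101010101)·(110000100111111) mod 2 = 1+0+0+0+0+0+1+0+0+0+1+0+1+0+1 mod 2 = 1
  s[1] = (011001100110011)·(110000100111111) mod 2 = 0+1+0+0+0+0+1+0+0+1+1+0+0+1+1 mod 2 = 0
  s[2] = (000111100001111)·(110000100111111) mod 2 = 0+0+0+0+0+0+1+0+0+0+0+1+1+1+1 mod 2 = 1
  s[3] = (000000011111111)·(110000100111111) mod 2 = 0+0+0+0+0+0+0+0+0+1+1+1+1+1+1 mod 2 = 0
Syndrome = 1010
Column 5 of H equals this syndrome → error at bit 5 (1-indexed).
Flip bit 5: 110000100111111 → 110010100111111
Extract data bits at positions {3,5,6,7,9,10,11,12,13,14,15}: 01010111111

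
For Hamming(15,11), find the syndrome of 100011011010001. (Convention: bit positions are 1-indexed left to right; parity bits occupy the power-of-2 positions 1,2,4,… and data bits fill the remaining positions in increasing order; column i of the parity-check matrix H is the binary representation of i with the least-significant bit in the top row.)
Syndrome s = H · r^T (mod 2), r = 100011011010001:
  s[0] = (101010101010101)·(100011011010001) mod 2 = 1+0+0+0+1+0+0+0+1+0+1+0+0+0+1 mod 2 = 1
  s[1] = (011001100110011)·(100011011010001) mod 2 = 0+0+0+0+0+1+0+0+0+0+1+0+0+0+1 mod 2 = 1
  s[2] = (000111100001111)·(100011011010001) mod 2 = 0+0+0+0+1+1+0+0+0+0+0+0+0+0+1 mod 2 = 1
  s[3] = (000000011111111)·(100011011010001) mod 2 = 0+0+0+0+0+0+0+1+1+0+1+0+0+0+1 mod 2 = 0
Syndrome = 1110
Non-zero syndrome: error at position 7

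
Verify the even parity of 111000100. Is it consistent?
Sum of all bits: 1+1+1+0+0+0+1+0+0 = 4; 4 mod 2 = 0. Result is 0 → valid parity.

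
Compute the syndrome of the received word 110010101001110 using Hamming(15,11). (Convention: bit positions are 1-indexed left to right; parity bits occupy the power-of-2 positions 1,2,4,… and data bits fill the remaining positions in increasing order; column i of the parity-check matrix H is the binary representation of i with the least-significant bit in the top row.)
Syndrome s = H · r^T (mod 2), r = 110010101001110:
  s[0] = (101010101010101)·(110010101001110) mod 2 = 1+0+0+0+1+0+1+0+1+0+0+0+1+0+0 mod 2 = 1
  s[1] = (011001100110011)·(110010101001110) mod 2 = 0+1+0+0+0+0+1+0+0+0+0+0+0+1+0 mod 2 = 1
  s[2] = (000111100001111)·(110010101001110) mod 2 = 0+0+0+0+1+0+1+0+0+0+0+1+1+1+0 mod 2 = 1
  s[3] = (000000011111111)·(110010101001110) mod 2 = 0+0+0+0+0+0+0+0+1+0+0+1+1+1+0 mod 2 = 0
Syndrome = 1110
Non-zero syndrome: error at position 7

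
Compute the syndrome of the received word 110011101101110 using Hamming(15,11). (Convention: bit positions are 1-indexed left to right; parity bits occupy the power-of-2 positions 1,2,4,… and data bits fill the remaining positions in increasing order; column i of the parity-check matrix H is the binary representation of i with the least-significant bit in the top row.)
Syndrome s = H · r^T (mod 2), r = 110011101101110:
  s[0] = (101010101010101)·(110011101101110) mod 2 = 1+0+0+0+1+0+1+0+1+0+0+0+1+0+0 mod 2 = 1
  s[1] = (011001100110011)·(110011101101110) mod 2 = 0+1+0+0+0+1+1+0+0+1+0+0+0+1+0 mod 2 = 1
  s[2] = (000111100001111)·(110011101101110) mod 2 = 0+0+0+0+1+1+1+0+0+0+0+1+1+1+0 mod 2 = 0
  s[3] = (000000011111111)·(110011101101110) mod 2 = 0+0+0+0+0+0+0+0+1+1+0+1+1+1+0 mod 2 = 1
Syndrome = 1101
Non-zero syndrome: error at position 11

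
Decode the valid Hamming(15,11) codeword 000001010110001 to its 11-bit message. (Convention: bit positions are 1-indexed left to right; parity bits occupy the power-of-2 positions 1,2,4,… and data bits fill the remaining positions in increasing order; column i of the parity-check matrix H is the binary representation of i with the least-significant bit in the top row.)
Parity bits occupy power-of-2 positions; data bits are at positions {3,5,6,7,9,10,11,12,13,14,15} (1-indexed).
Extract: c[3]=0 c[5]=0 c[6]=1 c[7]=0 c[9]=0 c[10]=1 c[11]=1 c[12]=0 c[13]=0 c[14]=0 c[15]=1
Data = 00100110001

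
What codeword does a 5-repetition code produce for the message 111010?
Repeat each bit 5× and concatenate:
1→11111  1→11111  1→11111  0→00000  1→11111  0→00000
Codeword = 111111111111111000001111100000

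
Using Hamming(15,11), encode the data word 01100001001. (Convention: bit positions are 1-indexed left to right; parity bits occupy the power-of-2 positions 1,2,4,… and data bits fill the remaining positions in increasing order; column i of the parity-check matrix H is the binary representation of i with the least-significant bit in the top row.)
Codeword c = d · G (mod 2), d = 01100001001:
  c[0] = d·G[:,0] = (01100001001)·(11011010101) mod 2 = 0+1+0+0+0+0+0+0+0+0+1 mod 2 = 0
  c[1] = d·G[:,1] = (01100001001)·(10110110011) mod 2 = 0+0+1+0+0+0+0+0+0+0+1 mod 2 = 0
  c[2] = d·G[:,2] = (01100001001)·(10000000000) mod 2 = 0+0+0+0+0+0+0+0+0+0+0 mod 2 = 0
  c[3] = d·G[:,3] = (01100001001)·(01110001111) mod 2 = 0+1+1+0+0+0+0+1+0+0+1 mod 2 = 0
  c[4] = d·G[:,4] = (01100001001)·(01000000000) mod 2 = 0+1+0+0+0+0+0+0+0+0+0 mod 2 = 1
  c[5] = d·G[:,5] = (01100001001)·(00100000000) mod 2 = 0+0+1+0+0+0+0+0+0+0+0 mod 2 = 1
  c[6] = d·G[:,6] = (01100001001)·(00010000000) mod 2 = 0+0+0+0+0+0+0+0+0+0+0 mod 2 = 0
  c[7] = d·G[:,7] = (01100001001)·(00001111111) mod 2 = 0+0+0+0+0+0+0+1+0+0+1 mod 2 = 0
  c[8] = d·G[:,8] = (01100001001)·(00001000000) mod 2 = 0+0+0+0+0+0+0+0+0+0+0 mod 2 = 0
  c[9] = d·G[:,9] = (01100001001)·(00000100000) mod 2 = 0+0+0+0+0+0+0+0+0+0+0 mod 2 = 0
  c[10] = d·G[:,10] = (01100001001)·(00000010000) mod 2 = 0+0+0+0+0+0+0+0+0+0+0 mod 2 = 0
  c[11] = d·G[:,11] = (01100001001)·(00000001000) mod 2 = 0+0+0+0+0+0+0+1+0+0+0 mod 2 = 1
  c[12] = d·G[:,12] = (01100001001)·(00000000100) mod 2 = 0+0+0+0+0+0+0+0+0+0+0 mod 2 = 0
  c[13] = d·G[:,13] = (01100001001)·(00000000010) mod 2 = 0+0+0+0+0+0+0+0+0+0+0 mod 2 = 0
  c[14] = d·G[:,14] = (01100001001)·(00000000001) mod 2 = 0+0+0+0+0+0+0+0+0+0+1 mod 2 = 1
Codeword = 000011000001001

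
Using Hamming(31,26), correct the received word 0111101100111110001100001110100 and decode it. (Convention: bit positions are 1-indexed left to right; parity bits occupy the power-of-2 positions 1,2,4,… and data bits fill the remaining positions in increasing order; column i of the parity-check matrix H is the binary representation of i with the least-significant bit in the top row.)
Syndrome s = H · r^T (mod 2), r = 0111101100111110001100001110100:
  s[0] = (1010101010101010101010101010101)·(0111101100111110001100001110100) mod 2 = 0+0+1+0+1+0+1+0+0+0+1+0+1+0+1+0+0+0+1+0+0+0+0+0+1+0+1+0+1+0+0 mod 2 = 0
  s[1] = (0110011001100110011001100110011)·(0111101100111110001100001110100) mod 2 = 0+1+1+0+0+0+1+0+0+0+1+0+0+1+1+0+0+0+1+0+0+0+0+0+0+1+1+0+0+0+0 mod 2 = 1
  s[2] = (0001111000011110000111100001111)·(0111101100111110001100001110100) mod 2 = 0+0+0+1+1+0+1+0+0+0+0+1+1+1+1+0+0+0+0+1+0+0+0+0+0+0+0+0+1+0+0 mod 2 = 1
  s[3] = (0000000111111110000000011111111)·(0111101100111110001100001110100) mod 2 = 0+0+0+0+0+0+0+1+0+0+1+1+1+1+1+0+0+0+0+0+0+0+0+0+1+1+1+0+1+0+0 mod 2 = 0
  s[4] = (0000000000000001111111111111111)·(0111101100111110001100001110100) mod 2 = 0+0+0+0+0+0+0+0+0+0+0+0+0+0+0+0+0+0+1+1+0+0+0+0+1+1+1+0+1+0+0 mod 2 = 0
Syndrome = 01100
Column 6 of H equals this syndrome → error at bit 6 (1-indexed).
Flip bit 6: 0111101100111110001100001110100 → 0111111100111110001100001110100
Extract data bits at positions {3,5,6,7,9,10,11,12,13,14,15,17,18,19,20,21,22,23,24,25,26,27,28,29,30,31}: 11110011111001100001110100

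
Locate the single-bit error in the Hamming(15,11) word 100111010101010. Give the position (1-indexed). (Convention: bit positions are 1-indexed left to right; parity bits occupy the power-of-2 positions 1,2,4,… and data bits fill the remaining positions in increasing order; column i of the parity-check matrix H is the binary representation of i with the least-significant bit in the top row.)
Syndrome s = H · r^T (mod 2), r = 100111010101010:
  s[0] = (101010101010101)·(100111010101010) mod 2 = 1+0+0+0+1+0+0+0+0+0+0+0+0+0+0 mod 2 = 0
  s[1] = (011001100110011)·(100111010101010) mod 2 = 0+0+0+0+0+1+0+0+0+1+0+0+0+1+0 mod 2 = 1
  s[2] = (000111100001111)·(100111010101010) mod 2 = 0+0+0+1+1+1+0+0+0+0+0+1+0+1+0 mod 2 = 1
  s[3] = (000000011111111)·(100111010101010) mod 2 = 0+0+0+0+0+0+0+1+0+1+0+1+0+1+0 mod 2 = 0
Syndrome = 0110
Column i of H is the binary representation of i, so the syndrome is the binary index of the flipped bit.
Read s = 0110 with s[0] as LSB: 0·2^0 + 1·2^1 + 1·2^2 + 0·2^3 = 6.
Error is at bit position 6.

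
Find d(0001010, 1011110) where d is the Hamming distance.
XOR = 1010100, count of 1s = 3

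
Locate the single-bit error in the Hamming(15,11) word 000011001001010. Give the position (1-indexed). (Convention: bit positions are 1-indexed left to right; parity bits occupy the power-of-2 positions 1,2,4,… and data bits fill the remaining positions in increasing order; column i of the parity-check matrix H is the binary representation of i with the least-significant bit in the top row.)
Syndrome s = H · r^T (mod 2), r = 000011001001010:
  s[0] = (101010101010101)·(000011001001010) mod 2 = 0+0+0+0+1+0+0+0+1+0+0+0+0+0+0 mod 2 = 0
  s[1] = (011001100110011)·(000011001001010) mod 2 = 0+0+0+0+0+1+0+0+0+0+0+0+0+1+0 mod 2 = 0
  s[2] = (000111100001111)·(000011001001010) mod 2 = 0+0+0+0+1+1+0+0+0+0+0+1+0+1+0 mod 2 = 0
  s[3] = (000000011111111)·(000011001001010) mod 2 = 0+0+0+0+0+0+0+0+1+0+0+1+0+1+0 mod 2 = 1
Syndrome = 0001
Column i of H is the binary representation of i, so the syndrome is the binary index of the flipped bit.
Read s = 0001 with s[0] as LSB: 0·2^0 + 0·2^1 + 0·2^2 + 1·2^3 = 8.
Error is at bit position 8.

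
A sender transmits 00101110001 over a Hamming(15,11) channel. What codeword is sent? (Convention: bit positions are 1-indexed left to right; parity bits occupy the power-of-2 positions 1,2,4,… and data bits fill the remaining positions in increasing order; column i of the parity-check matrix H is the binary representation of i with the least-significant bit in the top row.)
Codeword c = d · G (mod 2), d = 00101110001:
  c[0] = d·G[:,0] = (00101110001)·(11011010101) mod 2 = 0+0+0+0+1+0+1+0+0+0+1 mod 2 = 1
  c[1] = d·G[:,1] = (00101110001)·(10110110011) mod 2 = 0+0+1+0+0+1+1+0+0+0+1 mod 2 = 0
  c[2] = d·G[:,2] = (00101110001)·(10000000000) mod 2 = 0+0+0+0+0+0+0+0+0+0+0 mod 2 = 0
  c[3] = d·G[:,3] = (00101110001)·(01110001111) mod 2 = 0+0+1+0+0+0+0+0+0+0+1 mod 2 = 0
  c[4] = d·G[:,4] = (00101110001)·(01000000000) mod 2 = 0+0+0+0+0+0+0+0+0+0+0 mod 2 = 0
  c[5] = d·G[:,5] = (00101110001)·(00100000000) mod 2 = 0+0+1+0+0+0+0+0+0+0+0 mod 2 = 1
  c[6] = d·G[:,6] = (00101110001)·(00010000000) mod 2 = 0+0+0+0+0+0+0+0+0+0+0 mod 2 = 0
  c[7] = d·G[:,7] = (00101110001)·(00001111111) mod 2 = 0+0+0+0+1+1+1+0+0+0+1 mod 2 = 0
  c[8] = d·G[:,8] = (00101110001)·(00001000000) mod 2 = 0+0+0+0+1+0+0+0+0+0+0 mod 2 = 1
  c[9] = d·G[:,9] = (00101110001)·(00000100000) mod 2 = 0+0+0+0+0+1+0+0+0+0+0 mod 2 = 1
  c[10] = d·G[:,10] = (00101110001)·(00000010000) mod 2 = 0+0+0+0+0+0+1+0+0+0+0 mod 2 = 1
  c[11] = d·G[:,11] = (00101110001)·(00000001000) mod 2 = 0+0+0+0+0+0+0+0+0+0+0 mod 2 = 0
  c[12] = d·G[:,12] = (00101110001)·(00000000100) mod 2 = 0+0+0+0+0+0+0+0+0+0+0 mod 2 = 0
  c[13] = d·G[:,13] = (00101110001)·(00000000010) mod 2 = 0+0+0+0+0+0+0+0+0+0+0 mod 2 = 0
  c[14] = d·G[:,14] = (00101110001)·(00000000001) mod 2 = 0+0+0+0+0+0+0+0+0+0+1 mod 2 = 1
Codeword = 100001001110001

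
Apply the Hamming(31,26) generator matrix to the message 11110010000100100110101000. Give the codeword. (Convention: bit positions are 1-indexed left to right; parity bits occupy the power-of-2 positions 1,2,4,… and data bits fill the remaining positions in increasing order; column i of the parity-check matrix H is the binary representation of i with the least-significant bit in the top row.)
Codeword c = d · G (mod 2), d = 11110010000100100110101000:
  c[0] = d·G[:,0] = (11110010000100100110101000)·(11011010101101010101010101) mod 2 = 1+1+0+1+0+0+1+0+0+0+0+1+0+0+0+0+0+1+0+0+0+0+0+0+0+0 mod 2 = 0
  c[1] = d·G[:,1] = (11110010000100100110101000)·(10110110011011001100110011) mod 2 = 1+0+1+1+0+0+1+0+0+0+0+0+0+0+0+0+0+1+0+0+1+0+0+0+0+0 mod 2 = 0
  c[2] = d·G[:,2] = (11110010000100100110101000)·(10000000000000000000000000) mod 2 = 1+0+0+0+0+0+0+0+0+0+0+0+0+0+0+0+0+0+0+0+0+0+0+0+0+0 mod 2 = 1
  c[3] = d·G[:,3] = (11110010000100100110101000)·(01110001111000111100001111) mod 2 = 0+1+1+1+0+0+0+0+0+0+0+0+0+0+1+0+0+1+0+0+0+0+1+0+0+0 mod 2 = 0
  c[4] = d·G[:,4] = (11110010000100100110101000)·(01000000000000000000000000) mod 2 = 0+1+0+0+0+0+0+0+0+0+0+0+0+0+0+0+0+0+0+0+0+0+0+0+0+0 mod 2 = 1
  c[5] = d·G[:,5] = (11110010000100100110101000)·(00100000000000000000000000) mod 2 = 0+0+1+0+0+0+0+0+0+0+0+0+0+0+0+0+0+0+0+0+0+0+0+0+0+0 mod 2 = 1
  c[6] = d·G[:,6] = (11110010000100100110101000)·(00010000000000000000000000) mod 2 = 0+0+0+1+0+0+0+0+0+0+0+0+0+0+0+0+0+0+0+0+0+0+0+0+0+0 mod 2 = 1
  c[7] = d·G[:,7] = (11110010000100100110101000)·(00001111111000000011111111) mod 2 = 0+0+0+0+0+0+1+0+0+0+0+0+0+0+0+0+0+0+1+0+1+0+1+0+0+0 mod 2 = 0
  c[8] = d·G[:,8] = (11110010000100100110101000)·(00001000000000000000000000) mod 2 = 0+0+0+0+0+0+0+0+0+0+0+0+0+0+0+0+0+0+0+0+0+0+0+0+0+0 mod 2 = 0
  c[9] = d·G[:,9] = (11110010000100100110101000)·(00000100000000000000000000) mod 2 = 0+0+0+0+0+0+0+0+0+0+0+0+0+0+0+0+0+0+0+0+0+0+0+0+0+0 mod 2 = 0
  c[10] = d·G[:,10] = (11110010000100100110101000)·(00000010000000000000000000) mod 2 = 0+0+0+0+0+0+1+0+0+0+0+0+0+0+0+0+0+0+0+0+0+0+0+0+0+0 mod 2 = 1
  c[11] = d·G[:,11] = (11110010000100100110101000)·(00000001000000000000000000) mod 2 = 0+0+0+0+0+0+0+0+0+0+0+0+0+0+0+0+0+0+0+0+0+0+0+0+0+0 mod 2 = 0
  c[12] = d·G[:,12] = (11110010000100100110101000)·(00000000100000000000000000) mod 2 = 0+0+0+0+0+0+0+0+0+0+0+0+0+0+0+0+0+0+0+0+0+0+0+0+0+0 mod 2 = 0
  c[13] = d·G[:,13] = (11110010000100100110101000)·(00000000010000000000000000) mod 2 = 0+0+0+0+0+0+0+0+0+0+0+0+0+0+0+0+0+0+0+0+0+0+0+0+0+0 mod 2 = 0
  c[14] = d·G[:,14] = (11110010000100100110101000)·(00000000001000000000000000) mod 2 = 0+0+0+0+0+0+0+0+0+0+0+0+0+0+0+0+0+0+0+0+0+0+0+0+0+0 mod 2 = 0
  c[15] = d·G[:,15] = (11110010000100100110101000)·(00000000000111111111111111) mod 2 = 0+0+0+0+0+0+0+0+0+0+0+1+0+0+1+0+0+1+1+0+1+0+1+0+0+0 mod 2 = 0
  c[16] = d·G[:,16] = (11110010000100100110101000)·(00000000000100000000000000) mod 2 = 0+0+0+0+0+0+0+0+0+0+0+1+0+0+0+0+0+0+0+0+0+0+0+0+0+0 mod 2 = 1
  c[17] = d·G[:,17] = (11110010000100100110101000)·(00000000000010000000000000) mod 2 = 0+0+0+0+0+0+0+0+0+0+0+0+0+0+0+0+0+0+0+0+0+0+0+0+0+0 mod 2 = 0
  c[18] = d·G[:,18] = (11110010000100100110101000)·(00000000000001000000000000) mod 2 = 0+0+0+0+0+0+0+0+0+0+0+0+0+0+0+0+0+0+0+0+0+0+0+0+0+0 mod 2 = 0
  c[19] = d·G[:,19] = (11110010000100100110101000)·(00000000000000100000000000) mod 2 = 0+0+0+0+0+0+0+0+0+0+0+0+0+0+1+0+0+0+0+0+0+0+0+0+0+0 mod 2 = 1
  c[20] = d·G[:,20] = (11110010000100100110101000)·(00000000000000010000000000) mod 2 = 0+0+0+0+0+0+0+0+0+0+0+0+0+0+0+0+0+0+0+0+0+0+0+0+0+0 mod 2 = 0
  c[21] = d·G[:,21] = (11110010000100100110101000)·(00000000000000001000000000) mod 2 = 0+0+0+0+0+0+0+0+0+0+0+0+0+0+0+0+0+0+0+0+0+0+0+0+0+0 mod 2 = 0
  c[22] = d·G[:,22] = (11110010000100100110101000)·(00000000000000000100000000) mod 2 = 0+0+0+0+0+0+0+0+0+0+0+0+0+0+0+0+0+1+0+0+0+0+0+0+0+0 mod 2 = 1
  c[23] = d·G[:,23] = (11110010000100100110101000)·(00000000000000000010000000) mod 2 = 0+0+0+0+0+0+0+0+0+0+0+0+0+0+0+0+0+0+1+0+0+0+0+0+0+0 mod 2 = 1
  c[24] = d·G[:,24] = (11110010000100100110101000)·(00000000000000000001000000) mod 2 = 0+0+0+0+0+0+0+0+0+0+0+0+0+0+0+0+0+0+0+0+0+0+0+0+0+0 mod 2 = 0
  c[25] = d·G[:,25] = (11110010000100100110101000)·(00000000000000000000100000) mod 2 = 0+0+0+0+0+0+0+0+0+0+0+0+0+0+0+0+0+0+0+0+1+0+0+0+0+0 mod 2 = 1
  c[26] = d·G[:,26] = (11110010000100100110101000)·(00000000000000000000010000) mod 2 = 0+0+0+0+0+0+0+0+0+0+0+0+0+0+0+0+0+0+0+0+0+0+0+0+0+0 mod 2 = 0
  c[27] = d·G[:,27] = (11110010000100100110101000)·(00000000000000000000001000) mod 2 = 0+0+0+0+0+0+0+0+0+0+0+0+0+0+0+0+0+0+0+0+0+0+1+0+0+0 mod 2 = 1
  c[28] = d·G[:,28] = (11110010000100100110101000)·(00000000000000000000000100) mod 2 = 0+0+0+0+0+0+0+0+0+0+0+0+0+0+0+0+0+0+0+0+0+0+0+0+0+0 mod 2 = 0
  c[29] = d·G[:,29] = (11110010000100100110101000)·(00000000000000000000000010) mod 2 = 0+0+0+0+0+0+0+0+0+0+0+0+0+0+0+0+0+0+0+0+0+0+0+0+0+0 mod 2 = 0
  c[30] = d·G[:,30] = (11110010000100100110101000)·(00000000000000000000000001) mod 2 = 0+0+0+0+0+0+0+0+0+0+0+0+0+0+0+0+0+0+0+0+0+0+0+0+0+0 mod 2 = 0
Codeword = 0010111000100000100100110101000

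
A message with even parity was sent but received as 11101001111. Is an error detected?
Sum of received bits: 1+1+1+0+1+0+0+1+1+1+1 = 8; 8 mod 2 = 0. Result is 0 → no error detected.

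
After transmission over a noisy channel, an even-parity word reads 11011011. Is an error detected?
Sum of received bits: 1+1+0+1+1+0+1+1 = 6; 6 mod 2 = 0. Result is 0 → no error detected.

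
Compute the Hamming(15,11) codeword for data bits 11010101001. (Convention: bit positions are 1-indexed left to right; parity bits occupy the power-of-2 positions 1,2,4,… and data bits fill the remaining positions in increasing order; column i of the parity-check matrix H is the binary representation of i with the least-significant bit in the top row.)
Codeword c = d · G (mod 2), d = 11010101001:
  c[0] = d·G[:,0] = (11010101001)·(11011010101) mod 2 = 1+1+0+1+0+0+0+0+0+0+1 mod 2 = 0
  c[1] = d·G[:,1] = (11010101001)·(10110110011) mod 2 = 1+0+0+1+0+1+0+0+0+0+1 mod 2 = 0
  c[2] = d·G[:,2] = (11010101001)·(10000000000) mod 2 = 1+0+0+0+0+0+0+0+0+0+0 mod 2 = 1
  c[3] = d·G[:,3] = (11010101001)·(01110001111) mod 2 = 0+1+0+1+0+0+0+1+0+0+1 mod 2 = 0
  c[4] = d·G[:,4] = (11010101001)·(01000000000) mod 2 = 0+1+0+0+0+0+0+0+0+0+0 mod 2 = 1
  c[5] = d·G[:,5] = (11010101001)·(00100000000) mod 2 = 0+0+0+0+0+0+0+0+0+0+0 mod 2 = 0
  c[6] = d·G[:,6] = (11010101001)·(00010000000) mod 2 = 0+0+0+1+0+0+0+0+0+0+0 mod 2 = 1
  c[7] = d·G[:,7] = (11010101001)·(00001111111) mod 2 = 0+0+0+0+0+1+0+1+0+0+1 mod 2 = 1
  c[8] = d·G[:,8] = (11010101001)·(00001000000) mod 2 = 0+0+0+0+0+0+0+0+0+0+0 mod 2 = 0
  c[9] = d·G[:,9] = (11010101001)·(00000100000) mod 2 = 0+0+0+0+0+1+0+0+0+0+0 mod 2 = 1
  c[10] = d·G[:,10] = (11010101001)·(00000010000) mod 2 = 0+0+0+0+0+0+0+0+0+0+0 mod 2 = 0
  c[11] = d·G[:,11] = (11010101001)·(00000001000) mod 2 = 0+0+0+0+0+0+0+1+0+0+0 mod 2 = 1
  c[12] = d·G[:,12] = (11010101001)·(00000000100) mod 2 = 0+0+0+0+0+0+0+0+0+0+0 mod 2 = 0
  c[13] = d·G[:,13] = (11010101001)·(00000000010) mod 2 = 0+0+0+0+0+0+0+0+0+0+0 mod 2 = 0
  c[14] = d·G[:,14] = (11010101001)·(00000000001) mod 2 = 0+0+0+0+0+0+0+0+0+0+1 mod 2 = 1
Codeword = 001010110101001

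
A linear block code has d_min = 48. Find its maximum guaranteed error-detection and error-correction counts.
(a) Detection requires d_min ≥ e+1, so e ≤ d_min − 1 = 47.
(b) Correction requires d_min ≥ 2t+1, so t ≤ ⌊(d_min − 1)/2⌋ = ⌊47/2⌋ = 23.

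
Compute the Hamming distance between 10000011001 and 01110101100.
XOR = 11110110101, count of 1s = 8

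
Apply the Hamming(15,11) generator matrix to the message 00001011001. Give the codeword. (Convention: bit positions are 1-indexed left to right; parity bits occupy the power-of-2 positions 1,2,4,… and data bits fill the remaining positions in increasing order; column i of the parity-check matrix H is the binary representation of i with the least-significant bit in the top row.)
Codeword c = d · G (mod 2), d = 00001011001:
  c[0] = d·G[:,0] = (00001011001)·(11011010101) mod 2 = 0+0+0+0+1+0+1+0+0+0+1 mod 2 = 1
  c[1] = d·G[:,1] = (00001011001)·(10110110011) mod 2 = 0+0+0+0+0+0+1+0+0+0+1 mod 2 = 0
  c[2] = d·G[:,2] = (00001011001)·(10000000000) mod 2 = 0+0+0+0+0+0+0+0+0+0+0 mod 2 = 0
  c[3] = d·G[:,3] = (00001011001)·(01110001111) mod 2 = 0+0+0+0+0+0+0+1+0+0+1 mod 2 = 0
  c[4] = d·G[:,4] = (00001011001)·(01000000000) mod 2 = 0+0+0+0+0+0+0+0+0+0+0 mod 2 = 0
  c[5] = d·G[:,5] = (00001011001)·(00100000000) mod 2 = 0+0+0+0+0+0+0+0+0+0+0 mod 2 = 0
  c[6] = d·G[:,6] = (00001011001)·(00010000000) mod 2 = 0+0+0+0+0+0+0+0+0+0+0 mod 2 = 0
  c[7] = d·G[:,7] = (00001011001)·(00001111111) mod 2 = 0+0+0+0+1+0+1+1+0+0+1 mod 2 = 0
  c[8] = d·G[:,8] = (00001011001)·(00001000000) mod 2 = 0+0+0+0+1+0+0+0+0+0+0 mod 2 = 1
  c[9] = d·G[:,9] = (00001011001)·(00000100000) mod 2 = 0+0+0+0+0+0+0+0+0+0+0 mod 2 = 0
  c[10] = d·G[:,10] = (00001011001)·(00000010000) mod 2 = 0+0+0+0+0+0+1+0+0+0+0 mod 2 = 1
  c[11] = d·G[:,11] = (00001011001)·(00000001000) mod 2 = 0+0+0+0+0+0+0+1+0+0+0 mod 2 = 1
  c[12] = d·G[:,12] = (00001011001)·(00000000100) mod 2 = 0+0+0+0+0+0+0+0+0+0+0 mod 2 = 0
  c[13] = d·G[:,13] = (00001011001)·(00000000010) mod 2 = 0+0+0+0+0+0+0+0+0+0+0 mod 2 = 0
  c[14] = d·G[:,14] = (00001011001)·(00000000001) mod 2 = 0+0+0+0+0+0+0+0+0+0+1 mod 2 = 1
Codeword = 100000001011001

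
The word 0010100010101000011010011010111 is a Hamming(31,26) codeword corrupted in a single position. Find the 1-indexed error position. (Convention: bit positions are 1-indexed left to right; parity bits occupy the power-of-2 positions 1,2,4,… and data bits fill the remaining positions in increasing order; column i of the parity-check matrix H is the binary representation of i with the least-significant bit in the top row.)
Syndrome s = H · r^T (mod 2), r = 0010100010101000011010011010111:
  s[0] = (1010101010101010101010101010101)·(0010100010101000011010011010111) mod 2 = 0+0+1+0+1+0+0+0+1+0+1+0+1+0+0+0+0+0+1+0+1+0+0+0+1+0+1+0+1+0+1 mod 2 = 1
  s[1] = (0110011001100110011001100110011)·(0010100010101000011010011010111) mod 2 = 0+0+1+0+0+0+0+0+0+0+1+0+0+0+0+0+0+1+1+0+0+0+0+0+0+0+1+0+0+1+1 mod 2 = 1
  s[2] = (0001111000011110000111100001111)·(0010100010101000011010011010111) mod 2 = 0+0+0+0+1+0+0+0+0+0+0+0+1+0+0+0+0+0+0+0+1+0+0+0+0+0+0+0+1+1+1 mod 2 = 0
  s[3] = (0000000111111110000000011111111)·(0010100010101000011010011010111) mod 2 = 0+0+0+0+0+0+0+0+1+0+1+0+1+0+0+0+0+0+0+0+0+0+0+1+1+0+1+0+1+1+1 mod 2 = 1
  s[4] = (0000000000000001111111111111111)·(0010100010101000011010011010111) mod 2 = 0+0+0+0+0+0+0+0+0+0+0+0+0+0+0+0+0+1+1+0+1+0+0+1+1+0+1+0+1+1+1 mod 2 = 1
Syndrome = 11011
Column i of H is the binary representation of i, so the syndrome is the binary index of the flipped bit.
Read s = 11011 with s[0] as LSB: 1·2^0 + 1·2^1 + 0·2^2 + 1·2^3 + 1·2^4 = 27.
Error is at bit position 27.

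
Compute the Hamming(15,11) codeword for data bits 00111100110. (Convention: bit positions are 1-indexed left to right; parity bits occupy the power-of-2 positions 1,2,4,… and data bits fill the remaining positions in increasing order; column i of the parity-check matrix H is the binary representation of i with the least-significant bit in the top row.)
Codeword c = d · G (mod 2), d = 00111100110:
  c[0] = d·G[:,0] = (00111100110)·(11011010101) mod 2 = 0+0+0+1+1+0+0+0+1+0+0 mod 2 = 1
  c[1] = d·G[:,1] = (00111100110)·(10110110011) mod 2 = 0+0+1+1+0+1+0+0+0+1+0 mod 2 = 0
  c[2] = d·G[:,2] = (00111100110)·(10000000000) mod 2 = 0+0+0+0+0+0+0+0+0+0+0 mod 2 = 0
  c[3] = d·G[:,3] = (00111100110)·(01110001111) mod 2 = 0+0+1+1+0+0+0+0+1+1+0 mod 2 = 0
  c[4] = d·G[:,4] = (00111100110)·(01000000000) mod 2 = 0+0+0+0+0+0+0+0+0+0+0 mod 2 = 0
  c[5] = d·G[:,5] = (00111100110)·(00100000000) mod 2 = 0+0+1+0+0+0+0+0+0+0+0 mod 2 = 1
  c[6] = d·G[:,6] = (00111100110)·(00010000000) mod 2 = 0+0+0+1+0+0+0+0+0+0+0 mod 2 = 1
  c[7] = d·G[:,7] = (00111100110)·(00001111111) mod 2 = 0+0+0+0+1+1+0+0+1+1+0 mod 2 = 0
  c[8] = d·G[:,8] = (00111100110)·(00001000000) mod 2 = 0+0+0+0+1+0+0+0+0+0+0 mod 2 = 1
  c[9] = d·G[:,9] = (00111100110)·(00000100000) mod 2 = 0+0+0+0+0+1+0+0+0+0+0 mod 2 = 1
  c[10] = d·G[:,10] = (00111100110)·(00000010000) mod 2 = 0+0+0+0+0+0+0+0+0+0+0 mod 2 = 0
  c[11] = d·G[:,11] = (00111100110)·(00000001000) mod 2 = 0+0+0+0+0+0+0+0+0+0+0 mod 2 = 0
  c[12] = d·G[:,12] = (00111100110)·(00000000100) mod 2 = 0+0+0+0+0+0+0+0+1+0+0 mod 2 = 1
  c[13] = d·G[:,13] = (00111100110)·(00000000010) mod 2 = 0+0+0+0+0+0+0+0+0+1+0 mod 2 = 1
  c[14] = d·G[:,14] = (00111100110)·(00000000001) mod 2 = 0+0+0+0+0+0+0+0+0+0+0 mod 2 = 0
Codeword = 100001101100110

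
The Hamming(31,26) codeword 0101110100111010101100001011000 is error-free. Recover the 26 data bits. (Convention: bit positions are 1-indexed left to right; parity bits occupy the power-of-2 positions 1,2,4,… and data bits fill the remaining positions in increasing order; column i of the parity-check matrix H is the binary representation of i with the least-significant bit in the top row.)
Parity bits occupy power-of-2 positions; data bits are at positions {3,5,6,7,9,10,11,12,13,14,15,17,18,19,20,21,22,23,24,25,26,27,28,29,30,31} (1-indexed).
Extract: c[3]=0 c[5]=1 c[6]=1 c[7]=0 c[9]=0 c[10]=0 c[11]=1 c[12]=1 c[13]=1 c[14]=0 c[15]=1 c[17]=1 c[18]=0 c[19]=1 c[20]=1 c[21]=0 c[22]=0 c[23]=0 c[24]=0 c[25]=1 c[26]=0 c[27]=1 c[28]=1 c[29]=0 c[30]=0 c[31]=0
Data = 01100011101101100001011000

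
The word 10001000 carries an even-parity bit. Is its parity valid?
Sum of all bits: 1+0+0+0+1+0+0+0 = 2; 2 mod 2 = 0. Result is 0 → valid parity.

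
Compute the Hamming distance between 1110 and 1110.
XOR = 0000, count of 1s = 0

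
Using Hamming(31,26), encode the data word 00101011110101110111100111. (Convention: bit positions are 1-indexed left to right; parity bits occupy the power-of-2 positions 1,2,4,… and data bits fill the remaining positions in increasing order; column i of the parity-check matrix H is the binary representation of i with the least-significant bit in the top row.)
Codeword c = d · G (mod 2), d = 00101011110101110111100111:
  c[0] = d·G[:,0] = (00101011110101110111100111)·(11011010101101010101010101) mod 2 = 0+0+0+0+1+0+1+0+1+0+0+1+0+1+0+1+0+1+0+1+0+0+0+1+0+1 mod 2 = 0
  c[1] = d·G[:,1] = (00101011110101110111100111)·(10110110011011001100110011) mod 2 = 0+0+1+0+0+0+1+0+0+1+0+0+0+1+0+0+0+1+0+0+1+0+0+0+1+1 mod 2 = 0
  c[2] = d·G[:,2] = (00101011110101110111100111)·(10000000000000000000000000) mod 2 = 0+0+0+0+0+0+0+0+0+0+0+0+0+0+0+0+0+0+0+0+0+0+0+0+0+0 mod 2 = 0
  c[3] = d·G[:,3] = (00101011110101110111100111)·(01110001111000111100001111) mod 2 = 0+0+1+0+0+0+0+1+1+1+0+0+0+0+1+1+0+1+0+0+0+0+0+1+1+1 mod 2 = 0
  c[4] = d·G[:,4] = (00101011110101110111100111)·(01000000000000000000000000) mod 2 = 0+0+0+0+0+0+0+0+0+0+0+0+0+0+0+0+0+0+0+0+0+0+0+0+0+0 mod 2 = 0
  c[5] = d·G[:,5] = (00101011110101110111100111)·(00100000000000000000000000) mod 2 = 0+0+1+0+0+0+0+0+0+0+0+0+0+0+0+0+0+0+0+0+0+0+0+0+0+0 mod 2 = 1
  c[6] = d·G[:,6] = (00101011110101110111100111)·(00010000000000000000000000) mod 2 = 0+0+0+0+0+0+0+0+0+0+0+0+0+0+0+0+0+0+0+0+0+0+0+0+0+0 mod 2 = 0
  c[7] = d·G[:,7] = (00101011110101110111100111)·(00001111111000000011111111) mod 2 = 0+0+0+0+1+0+1+1+1+1+0+0+0+0+0+0+0+0+1+1+1+0+0+1+1+1 mod 2 = 1
  c[8] = d·G[:,8] = (00101011110101110111100111)·(00001000000000000000000000) mod 2 = 0+0+0+0+1+0+0+0+0+0+0+0+0+0+0+0+0+0+0+0+0+0+0+0+0+0 mod 2 = 1
  c[9] = d·G[:,9] = (00101011110101110111100111)·(00000100000000000000000000) mod 2 = 0+0+0+0+0+0+0+0+0+0+0+0+0+0+0+0+0+0+0+0+0+0+0+0+0+0 mod 2 = 0
  c[10] = d·G[:,10] = (00101011110101110111100111)·(00000010000000000000000000) mod 2 = 0+0+0+0+0+0+1+0+0+0+0+0+0+0+0+0+0+0+0+0+0+0+0+0+0+0 mod 2 = 1
  c[11] = d·G[:,11] = (00101011110101110111100111)·(00000001000000000000000000) mod 2 = 0+0+0+0+0+0+0+1+0+0+0+0+0+0+0+0+0+0+0+0+0+0+0+0+0+0 mod 2 = 1
  c[12] = d·G[:,12] = (00101011110101110111100111)·(00000000100000000000000000) mod 2 = 0+0+0+0+0+0+0+0+1+0+0+0+0+0+0+0+0+0+0+0+0+0+0+0+0+0 mod 2 = 1
  c[13] = d·G[:,13] = (00101011110101110111100111)·(00000000010000000000000000) mod 2 = 0+0+0+0+0+0+0+0+0+1+0+0+0+0+0+0+0+0+0+0+0+0+0+0+0+0 mod 2 = 1
  c[14] = d·G[:,14] = (00101011110101110111100111)·(00000000001000000000000000) mod 2 = 0+0+0+0+0+0+0+0+0+0+0+0+0+0+0+0+0+0+0+0+0+0+0+0+0+0 mod 2 = 0
  c[15] = d·G[:,15] = (00101011110101110111100111)·(00000000000111111111111111) mod 2 = 0+0+0+0+0+0+0+0+0+0+0+1+0+1+1+1+0+1+1+1+1+0+0+1+1+1 mod 2 = 1
  c[16] = d·G[:,16] = (00101011110101110111100111)·(00000000000100000000000000) mod 2 = 0+0+0+0+0+0+0+0+0+0+0+1+0+0+0+0+0+0+0+0+0+0+0+0+0+0 mod 2 = 1
  c[17] = d·G[:,17] = (00101011110101110111100111)·(00000000000010000000000000) mod 2 = 0+0+0+0+0+0+0+0+0+0+0+0+0+0+0+0+0+0+0+0+0+0+0+0+0+0 mod 2 = 0
  c[18] = d·G[:,18] = (00101011110101110111100111)·(00000000000001000000000000) mod 2 = 0+0+0+0+0+0+0+0+0+0+0+0+0+1+0+0+0+0+0+0+0+0+0+0+0+0 mod 2 = 1
  c[19] = d·G[:,19] = (00101011110101110111100111)·(00000000000000100000000000) mod 2 = 0+0+0+0+0+0+0+0+0+0+0+0+0+0+1+0+0+0+0+0+0+0+0+0+0+0 mod 2 = 1
  c[20] = d·G[:,20] = (00101011110101110111100111)·(00000000000000010000000000) mod 2 = 0+0+0+0+0+0+0+0+0+0+0+0+0+0+0+1+0+0+0+0+0+0+0+0+0+0 mod 2 = 1
  c[21] = d·G[:,21] = (00101011110101110111100111)·(00000000000000001000000000) mod 2 = 0+0+0+0+0+0+0+0+0+0+0+0+0+0+0+0+0+0+0+0+0+0+0+0+0+0 mod 2 = 0
  c[22] = d·G[:,22] = (00101011110101110111100111)·(00000000000000000100000000) mod 2 = 0+0+0+0+0+0+0+0+0+0+0+0+0+0+0+0+0+1+0+0+0+0+0+0+0+0 mod 2 = 1
  c[23] = d·G[:,23] = (00101011110101110111100111)·(00000000000000000010000000) mod 2 = 0+0+0+0+0+0+0+0+0+0+0+0+0+0+0+0+0+0+1+0+0+0+0+0+0+0 mod 2 = 1
  c[24] = d·G[:,24] = (00101011110101110111100111)·(00000000000000000001000000) mod 2 = 0+0+0+0+0+0+0+0+0+0+0+0+0+0+0+0+0+0+0+1+0+0+0+0+0+0 mod 2 = 1
  c[25] = d·G[:,25] = (00101011110101110111100111)·(00000000000000000000100000) mod 2 = 0+0+0+0+0+0+0+0+0+0+0+0+0+0+0+0+0+0+0+0+1+0+0+0+0+0 mod 2 = 1
  c[26] = d·G[:,26] = (00101011110101110111100111)·(00000000000000000000010000) mod 2 = 0+0+0+0+0+0+0+0+0+0+0+0+0+0+0+0+0+0+0+0+0+0+0+0+0+0 mod 2 = 0
  c[27] = d·G[:,27] = (00101011110101110111100111)·(00000000000000000000001000) mod 2 = 0+0+0+0+0+0+0+0+0+0+0+0+0+0+0+0+0+0+0+0+0+0+0+0+0+0 mod 2 = 0
  c[28] = d·G[:,28] = (00101011110101110111100111)·(00000000000000000000000100) mod 2 = 0+0+0+0+0+0+0+0+0+0+0+0+0+0+0+0+0+0+0+0+0+0+0+1+0+0 mod 2 = 1
  c[29] = d·G[:,29] = (00101011110101110111100111)·(00000000000000000000000010) mod 2 = 0+0+0+0+0+0+0+0+0+0+0+0+0+0+0+0+0+0+0+0+0+0+0+0+1+0 mod 2 = 1
  c[30] = d·G[:,30] = (00101011110101110111100111)·(00000000000000000000000001) mod 2 = 0+0+0+0+0+0+0+0+0+0+0+0+0+0+0+0+0+0+0+0+0+0+0+0+0+1 mod 2 = 1
Codeword = 0000010110111101101110111100111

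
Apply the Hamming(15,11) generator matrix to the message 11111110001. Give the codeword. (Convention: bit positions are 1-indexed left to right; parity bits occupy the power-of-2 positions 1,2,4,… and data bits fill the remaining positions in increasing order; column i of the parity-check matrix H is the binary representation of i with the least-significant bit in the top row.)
Codeword c = d · G (mod 2), d = 11111110001:
  c[0] = d·G[:,0] = (11111110001)·(11011010101) mod 2 = 1+1+0+1+1+0+1+0+0+0+1 mod 2 = 0
  c[1] = d·G[:,1] = (11111110001)·(10110110011) mod 2 = 1+0+1+1+0+1+1+0+0+0+1 mod 2 = 0
  c[2] = d·G[:,2] = (11111110001)·(10000000000) mod 2 = 1+0+0+0+0+0+0+0+0+0+0 mod 2 = 1
  c[3] = d·G[:,3] = (11111110001)·(01110001111) mod 2 = 0+1+1+1+0+0+0+0+0+0+1 mod 2 = 0
  c[4] = d·G[:,4] = (11111110001)·(01000000000) mod 2 = 0+1+0+0+0+0+0+0+0+0+0 mod 2 = 1
  c[5] = d·G[:,5] = (11111110001)·(00100000000) mod 2 = 0+0+1+0+0+0+0+0+0+0+0 mod 2 = 1
  c[6] = d·G[:,6] = (11111110001)·(00010000000) mod 2 = 0+0+0+1+0+0+0+0+0+0+0 mod 2 = 1
  c[7] = d·G[:,7] = (11111110001)·(00001111111) mod 2 = 0+0+0+0+1+1+1+0+0+0+1 mod 2 = 0
  c[8] = d·G[:,8] = (11111110001)·(00001000000) mod 2 = 0+0+0+0+1+0+0+0+0+0+0 mod 2 = 1
  c[9] = d·G[:,9] = (11111110001)·(00000100000) mod 2 = 0+0+0+0+0+1+0+0+0+0+0 mod 2 = 1
  c[10] = d·G[:,10] = (11111110001)·(00000010000) mod 2 = 0+0+0+0+0+0+1+0+0+0+0 mod 2 = 1
  c[11] = d·G[:,11] = (11111110001)·(00000001000) mod 2 = 0+0+0+0+0+0+0+0+0+0+0 mod 2 = 0
  c[12] = d·G[:,12] = (11111110001)·(00000000100) mod 2 = 0+0+0+0+0+0+0+0+0+0+0 mod 2 = 0
  c[13] = d·G[:,13] = (11111110001)·(00000000010) mod 2 = 0+0+0+0+0+0+0+0+0+0+0 mod 2 = 0
  c[14] = d·G[:,14] = (11111110001)·(00000000001) mod 2 = 0+0+0+0+0+0+0+0+0+0+1 mod 2 = 1
Codeword = 001011101110001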